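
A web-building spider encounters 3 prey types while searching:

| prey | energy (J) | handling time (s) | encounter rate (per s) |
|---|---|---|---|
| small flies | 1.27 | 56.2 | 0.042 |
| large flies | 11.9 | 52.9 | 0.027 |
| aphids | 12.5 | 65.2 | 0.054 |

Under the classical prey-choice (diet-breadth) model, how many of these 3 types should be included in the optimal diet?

Profitabilities (E/h, J/s): large flies 0.225, aphids 0.192, small flies 0.0226. Add prey in this order while the next type's profitability exceeds the intake rate on those already taken.
Rate on top 1: 0.1323. aphids: 0.192 > 0.1323 → include.
Rate on top 2: 0.1675. small flies: 0.0226 < 0.1675 → exclude; stop.
Optimal diet: large flies, aphids — 2 of 3 types.

2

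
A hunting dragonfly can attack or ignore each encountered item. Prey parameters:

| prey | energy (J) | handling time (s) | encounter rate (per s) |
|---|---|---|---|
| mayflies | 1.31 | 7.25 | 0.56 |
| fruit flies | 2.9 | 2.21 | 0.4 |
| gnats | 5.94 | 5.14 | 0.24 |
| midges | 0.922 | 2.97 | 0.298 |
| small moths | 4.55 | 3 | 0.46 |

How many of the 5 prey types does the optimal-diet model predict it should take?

3

Profitabilities (E/h, J/s): small moths 1.52, fruit flies 1.31, gnats 1.16, midges 0.31, mayflies 0.181. Add prey in this order while the next type's profitability exceeds the intake rate on those already taken.
Rate on top 1: 0.8794. fruit flies: 1.31 > 0.8794 → include.
Rate on top 2: 0.9966. gnats: 1.16 > 0.9966 → include.
Rate on top 3: 1.04. midges: 0.31 < 1.04 → exclude; stop.
Optimal diet: small moths, fruit flies, gnats — 3 of 5 types.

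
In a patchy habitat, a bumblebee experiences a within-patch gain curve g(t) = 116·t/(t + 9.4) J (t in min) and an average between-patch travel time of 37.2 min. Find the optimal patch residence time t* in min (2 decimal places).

18.70 min

Optimal t* satisfies g'(t*) = g(t*)/(T + t*).
g'(t) = 116·9.4/(t + 9.4)². Setting 116·9.4/(t+9.4)² = 116t/[(t+9.4)(37.2+t)] gives 9.4(37.2+t) = t(t+9.4), so t² = 9.4×37.2 = 349.7.
t* = √349.7 = 18.7 min.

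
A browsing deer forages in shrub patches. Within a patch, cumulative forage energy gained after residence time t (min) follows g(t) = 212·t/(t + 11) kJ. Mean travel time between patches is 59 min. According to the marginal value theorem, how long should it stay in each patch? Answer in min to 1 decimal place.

25.5 min

Optimal t* satisfies g'(t*) = g(t*)/(T + t*).
g'(t) = 212·11/(t + 11)². Setting 212·11/(t+11)² = 212t/[(t+11)(59+t)] gives 11(59+t) = t(t+11), so t² = 11×59 = 649.
t* = √649 = 25.48 min.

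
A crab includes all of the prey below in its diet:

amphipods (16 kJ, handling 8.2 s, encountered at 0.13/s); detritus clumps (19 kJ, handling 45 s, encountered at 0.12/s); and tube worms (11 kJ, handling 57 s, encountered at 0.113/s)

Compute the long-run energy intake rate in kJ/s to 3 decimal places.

0.403 kJ/s

R = (0.13×16 + 0.12×19 + 0.113×11) / (1 + 0.13×8.2 + 0.12×45 + 0.113×57) = 5.603/13.91 = 0.4029 kJ/s.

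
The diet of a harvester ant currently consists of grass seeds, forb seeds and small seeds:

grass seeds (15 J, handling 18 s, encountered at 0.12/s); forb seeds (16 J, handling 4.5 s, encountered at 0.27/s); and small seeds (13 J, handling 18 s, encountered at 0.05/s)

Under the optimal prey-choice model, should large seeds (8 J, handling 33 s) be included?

Current rate: (0.12×15 + 0.27×16 + 0.05×13)/(1 + 0.12×18 + 0.27×4.5 + 0.05×18) = 1.283 J/s.
Profitability of large seeds: 8/33 = 0.2424 J/s.
Since 0.2424 < R, time spent handling large seeds is better spent searching.

No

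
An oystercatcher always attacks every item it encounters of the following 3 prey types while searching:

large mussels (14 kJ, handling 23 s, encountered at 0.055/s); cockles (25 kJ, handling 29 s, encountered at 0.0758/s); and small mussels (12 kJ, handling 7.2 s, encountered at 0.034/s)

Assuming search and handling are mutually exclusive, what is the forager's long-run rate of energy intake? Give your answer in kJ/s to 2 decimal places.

0.65 kJ/s

R = Σλ_iE_i / (1 + Σλ_ih_i)
Numerator: 0.055×14 + 0.0758×25 + 0.034×12 = 3.073
Denominator: 1 + 0.055×23 + 0.0758×29 + 0.034×7.2 = 4.708
R = 3.073/4.708 = 0.6527 kJ/s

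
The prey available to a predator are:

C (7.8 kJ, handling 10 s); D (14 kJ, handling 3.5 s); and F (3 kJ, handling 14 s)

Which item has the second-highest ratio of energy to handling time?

In descending order of E/h:
D: 14/3.5 = 4 kJ/s
C: 7.8/10 = 0.78 kJ/s
F: 3/14 = 0.214 kJ/s

C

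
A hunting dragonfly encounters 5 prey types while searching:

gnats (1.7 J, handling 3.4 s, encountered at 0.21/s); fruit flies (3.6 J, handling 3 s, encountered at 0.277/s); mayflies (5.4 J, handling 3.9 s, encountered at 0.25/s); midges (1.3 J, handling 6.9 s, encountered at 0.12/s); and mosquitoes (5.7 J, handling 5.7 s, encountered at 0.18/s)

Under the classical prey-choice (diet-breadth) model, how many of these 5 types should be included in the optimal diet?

3

E/h in descending order: mayflies 1.38, fruit flies 1.2, mosquitoes 1, gnats 0.5, midges 0.188 J/s. The optimal diet is the largest prefix of this list for which every included type satisfies E_i/h_i > R on the types above it.
Rate on top 1: 0.6835. fruit flies: 1.2 > 0.6835 → include.
Rate on top 2: 0.8365. mosquitoes: 1 > 0.8365 → include.
Rate on top 3: 0.8803. gnats: 0.5 < 0.8803 → exclude; stop.
Optimal diet: mayflies, fruit flies, mosquitoes — 3 of 5 types.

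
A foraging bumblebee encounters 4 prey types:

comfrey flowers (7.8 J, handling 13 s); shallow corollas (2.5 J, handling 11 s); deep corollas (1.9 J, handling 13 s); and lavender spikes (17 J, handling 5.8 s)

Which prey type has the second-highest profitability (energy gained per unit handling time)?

Profitability E/h (J/s): comfrey flowers = 7.8/13 = 0.6, shallow corollas = 2.5/11 = 0.227, deep corollas = 1.9/13 = 0.146, lavender spikes = 17/5.8 = 2.93.
Ranked: lavender spikes > comfrey flowers > shallow corollas > deep corollas.

comfrey flowers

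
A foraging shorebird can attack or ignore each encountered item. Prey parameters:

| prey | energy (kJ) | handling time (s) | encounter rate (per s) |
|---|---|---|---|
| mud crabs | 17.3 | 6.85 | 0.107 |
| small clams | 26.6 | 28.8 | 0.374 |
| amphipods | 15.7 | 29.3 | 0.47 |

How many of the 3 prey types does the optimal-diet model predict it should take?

Profitabilities (E/h, kJ/s): mud crabs 2.53, small clams 0.924, amphipods 0.536. Add prey in this order while the next type's profitability exceeds the intake rate on those already taken.
Rate on top 1: 1.068. small clams: 0.924 < 1.068 → exclude; stop.
Optimal diet: mud crabs — 1 of 3 types.

1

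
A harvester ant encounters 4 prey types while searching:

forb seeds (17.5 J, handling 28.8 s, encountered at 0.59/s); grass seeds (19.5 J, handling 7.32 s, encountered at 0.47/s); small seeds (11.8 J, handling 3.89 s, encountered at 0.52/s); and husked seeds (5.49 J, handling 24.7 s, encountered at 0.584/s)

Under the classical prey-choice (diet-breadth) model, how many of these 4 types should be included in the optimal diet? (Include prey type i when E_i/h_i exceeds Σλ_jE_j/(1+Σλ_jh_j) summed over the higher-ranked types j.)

Rank by E/h (J/s): small seeds 3.03, grass seeds 2.66, forb seeds 0.608, husked seeds 0.222. Include each in turn until the next type's E/h falls below the running intake rate.
Rate on top 1: 2.03. grass seeds: 2.66 > 2.03 → include.
Rate on top 2: 2.367. forb seeds: 0.608 < 2.367 → exclude; stop.
Optimal diet: small seeds, grass seeds — 2 of 4 types.

2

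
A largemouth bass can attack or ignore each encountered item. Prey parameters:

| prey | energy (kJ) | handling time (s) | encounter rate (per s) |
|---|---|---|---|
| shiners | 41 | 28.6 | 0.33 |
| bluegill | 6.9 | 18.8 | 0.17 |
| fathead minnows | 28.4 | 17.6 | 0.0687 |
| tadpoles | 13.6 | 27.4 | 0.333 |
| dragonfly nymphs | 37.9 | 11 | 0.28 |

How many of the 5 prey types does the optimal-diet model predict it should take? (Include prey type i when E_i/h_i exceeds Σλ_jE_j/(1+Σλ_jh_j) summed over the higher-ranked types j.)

E/h in descending order: dragonfly nymphs 3.45, fathead minnows 1.61, shiners 1.43, tadpoles 0.496, bluegill 0.367 kJ/s. The optimal diet is the largest prefix of this list for which every included type satisfies E_i/h_i > R on the types above it.
Rate on top 1: 2.601. fathead minnows: 1.61 < 2.601 → exclude; stop.
Optimal diet: dragonfly nymphs — 1 of 5 types.

1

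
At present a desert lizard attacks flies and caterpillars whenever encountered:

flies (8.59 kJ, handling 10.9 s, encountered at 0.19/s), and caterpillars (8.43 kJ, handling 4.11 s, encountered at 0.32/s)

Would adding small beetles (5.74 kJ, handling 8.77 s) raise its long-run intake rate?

No

Current rate: (0.19×8.59 + 0.32×8.43)/(1 + 0.19×10.9 + 0.32×4.11) = 0.9871 kJ/s.
small beetles: E/h = 5.74/8.77 = 0.6545 kJ/s.
Since 0.6545 < R, time spent handling small beetles is better spent searching.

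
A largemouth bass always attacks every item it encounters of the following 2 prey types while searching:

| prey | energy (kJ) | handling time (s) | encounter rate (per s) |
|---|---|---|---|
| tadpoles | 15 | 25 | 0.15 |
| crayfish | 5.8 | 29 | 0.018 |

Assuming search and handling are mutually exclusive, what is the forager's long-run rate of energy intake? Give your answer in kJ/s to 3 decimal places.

R = Σλ_iE_i / (1 + Σλ_ih_i)
Numerator: 0.15×15 + 0.018×5.8 = 2.354
Denominator: 1 + 0.15×25 + 0.018×29 = 5.272
R = 2.354/5.272 = 0.4466 kJ/s

0.447 kJ/s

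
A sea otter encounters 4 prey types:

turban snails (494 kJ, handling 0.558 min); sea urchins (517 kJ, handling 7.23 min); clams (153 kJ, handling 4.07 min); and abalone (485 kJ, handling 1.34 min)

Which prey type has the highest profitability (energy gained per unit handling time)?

turban snails

Profitability E/h (kJ/min): turban snails = 494/0.558 = 885, sea urchins = 517/7.23 = 71.5, clams = 153/4.07 = 37.6, abalone = 485/1.34 = 362.
Ranked: turban snails > abalone > sea urchins > clams.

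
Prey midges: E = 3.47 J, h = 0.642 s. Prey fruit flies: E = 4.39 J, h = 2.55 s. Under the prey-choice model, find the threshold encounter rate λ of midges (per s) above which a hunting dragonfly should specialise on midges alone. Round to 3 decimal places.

The zero-one rule: include fruit flies iff E₂/h₂ > λE₁/(1+λh₁). Equality gives the switch point.
λE₁h₂ = E₂ + λE₂h₁ ⇒ λ = E₂/(E₁h₂ − E₂h₁) = 4.39/(8.848 − 2.818) = 0.728 per s.

0.728 per s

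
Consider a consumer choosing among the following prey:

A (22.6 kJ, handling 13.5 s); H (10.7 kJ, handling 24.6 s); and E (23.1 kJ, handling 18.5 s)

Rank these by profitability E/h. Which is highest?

A

In descending order of E/h:
A: 22.6/13.5 = 1.67 kJ/s
E: 23.1/18.5 = 1.25 kJ/s
H: 10.7/24.6 = 0.435 kJ/s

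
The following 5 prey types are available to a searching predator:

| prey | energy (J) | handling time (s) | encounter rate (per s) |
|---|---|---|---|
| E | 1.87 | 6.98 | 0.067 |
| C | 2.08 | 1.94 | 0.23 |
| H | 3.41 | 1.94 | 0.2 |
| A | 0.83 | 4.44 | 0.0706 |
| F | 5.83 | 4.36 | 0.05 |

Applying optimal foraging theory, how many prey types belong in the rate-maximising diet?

Profitabilities (E/h, J/s): H 1.76, F 1.34, C 1.07, E 0.268, A 0.187. Add prey in this order while the next type's profitability exceeds the intake rate on those already taken.
Rate on top 1: 0.4914. F: 1.34 > 0.4914 → include.
Rate on top 2: 0.6062. C: 1.07 > 0.6062 → include.
Rate on top 3: 0.7075. E: 0.268 < 0.7075 → exclude; stop.
Optimal diet: H, F, C — 3 of 5 types.

3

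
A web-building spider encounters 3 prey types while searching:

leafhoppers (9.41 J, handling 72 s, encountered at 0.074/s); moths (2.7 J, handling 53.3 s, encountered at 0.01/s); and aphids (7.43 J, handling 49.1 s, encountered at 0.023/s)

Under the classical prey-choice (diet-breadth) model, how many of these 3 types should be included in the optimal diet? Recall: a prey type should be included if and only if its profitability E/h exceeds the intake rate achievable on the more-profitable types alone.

E/h in descending order: aphids 0.151, leafhoppers 0.131, moths 0.0507 J/s. The optimal diet is the largest prefix of this list for which every included type satisfies E_i/h_i > R on the types above it.
Rate on top 1: 0.08026. leafhoppers: 0.131 > 0.08026 → include.
Rate on top 2: 0.1163. moths: 0.0507 < 0.1163 → exclude; stop.
Optimal diet: aphids, leafhoppers — 2 of 3 types.

2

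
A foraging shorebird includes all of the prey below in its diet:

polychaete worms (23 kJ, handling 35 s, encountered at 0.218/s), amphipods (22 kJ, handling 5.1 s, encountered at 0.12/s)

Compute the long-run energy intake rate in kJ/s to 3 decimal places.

R = (0.218×23 + 0.12×22) / (1 + 0.218×35 + 0.12×5.1) = 7.654/9.242 = 0.8282 kJ/s.

0.828 kJ/s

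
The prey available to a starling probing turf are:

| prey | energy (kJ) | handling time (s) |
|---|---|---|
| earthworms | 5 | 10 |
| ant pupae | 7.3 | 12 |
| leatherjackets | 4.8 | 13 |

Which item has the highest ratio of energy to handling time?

Profitability E/h (kJ/s): earthworms = 5/10 = 0.5, ant pupae = 7.3/12 = 0.608, leatherjackets = 4.8/13 = 0.369.
Ranked: ant pupae > earthworms > leatherjackets.

ant pupae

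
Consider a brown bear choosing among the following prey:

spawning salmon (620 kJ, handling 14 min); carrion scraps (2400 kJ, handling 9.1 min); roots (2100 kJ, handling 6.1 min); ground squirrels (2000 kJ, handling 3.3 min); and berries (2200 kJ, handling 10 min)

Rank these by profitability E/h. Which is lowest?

spawning salmon

Profitability E/h (kJ/min): spawning salmon = 620/14 = 44.3, carrion scraps = 2400/9.1 = 264, roots = 2100/6.1 = 344, ground squirrels = 2000/3.3 = 606, berries = 2200/10 = 220.
Ranked: ground squirrels > roots > carrion scraps > berries > spawning salmon.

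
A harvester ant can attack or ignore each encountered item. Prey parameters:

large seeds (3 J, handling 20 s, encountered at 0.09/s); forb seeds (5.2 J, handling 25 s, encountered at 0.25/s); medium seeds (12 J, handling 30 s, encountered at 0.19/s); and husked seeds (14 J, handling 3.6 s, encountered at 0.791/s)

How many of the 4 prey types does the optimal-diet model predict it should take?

Rank by E/h (J/s): husked seeds 3.89, medium seeds 0.4, forb seeds 0.208, large seeds 0.15. Include each in turn until the next type's E/h falls below the running intake rate.
Rate on top 1: 2.878. medium seeds: 0.4 < 2.878 → exclude; stop.
Optimal diet: husked seeds — 1 of 4 types.

1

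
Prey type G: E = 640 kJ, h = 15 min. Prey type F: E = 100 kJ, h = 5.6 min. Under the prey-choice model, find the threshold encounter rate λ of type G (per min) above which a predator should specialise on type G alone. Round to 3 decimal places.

The zero-one rule: include type F iff E₂/h₂ > λE₁/(1+λh₁). Equality gives the switch point.
λE₁h₂ = E₂ + λE₂h₁ ⇒ λ = E₂/(E₁h₂ − E₂h₁) = 100/(3584 − 1500) = 0.04798 per min.

0.048 per min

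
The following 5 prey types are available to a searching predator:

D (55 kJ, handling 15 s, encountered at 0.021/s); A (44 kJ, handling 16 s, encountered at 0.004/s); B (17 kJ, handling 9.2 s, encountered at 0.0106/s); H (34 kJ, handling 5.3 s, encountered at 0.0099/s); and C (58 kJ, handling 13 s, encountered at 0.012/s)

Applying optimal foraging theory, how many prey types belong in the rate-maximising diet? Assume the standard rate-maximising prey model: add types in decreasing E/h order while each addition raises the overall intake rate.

5

Profitabilities (E/h, kJ/s): H 6.42, C 4.46, D 3.67, A 2.75, B 1.85. Add prey in this order while the next type's profitability exceeds the intake rate on those already taken.
Rate on top 1: 0.3198. C: 4.46 > 0.3198 → include.
Rate on top 2: 0.8545. D: 3.67 > 0.8545 → include.
Rate on top 3: 1.436. A: 2.75 > 1.436 → include.
Rate on top 4: 1.489. B: 1.85 > 1.489 → include.
Optimal diet: H, C, D, A, B — 5 of 5 types.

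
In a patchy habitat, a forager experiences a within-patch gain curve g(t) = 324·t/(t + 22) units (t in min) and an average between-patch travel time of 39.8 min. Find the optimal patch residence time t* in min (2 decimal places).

29.59 min

Maximise g(t)/(T+t): set derivative to zero → g'(t)(T+t) = g(t).
g'(t) = 324·22/(t + 22)². Setting 324·22/(t+22)² = 324t/[(t+22)(39.8+t)] gives 22(39.8+t) = t(t+22), so t² = 22×39.8 = 875.6.
t* = √875.6 = 29.59 min.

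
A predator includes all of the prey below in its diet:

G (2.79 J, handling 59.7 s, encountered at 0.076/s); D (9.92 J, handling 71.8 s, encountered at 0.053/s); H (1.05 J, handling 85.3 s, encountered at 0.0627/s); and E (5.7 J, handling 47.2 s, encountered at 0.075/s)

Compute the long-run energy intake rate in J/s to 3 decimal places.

Energy encountered per unit search time: 0.076×2.79 + 0.053×9.92 + 0.0627×1.05 + 0.075×5.7 = 1.231 J/s.
Handling time per unit search time: 0.076×59.7 + 0.053×71.8 + 0.0627×85.3 + 0.075×47.2 = 17.23.
Rate = 1.231/(1 + 17.23) = 0.06753 J/s.

0.068 J/s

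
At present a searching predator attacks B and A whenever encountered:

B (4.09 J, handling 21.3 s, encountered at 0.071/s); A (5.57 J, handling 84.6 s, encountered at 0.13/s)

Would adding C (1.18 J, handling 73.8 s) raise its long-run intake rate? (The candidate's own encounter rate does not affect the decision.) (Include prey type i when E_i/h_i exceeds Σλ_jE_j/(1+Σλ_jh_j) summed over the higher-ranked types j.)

No

Intake rate on the current diet: R = (0.071×4.09 + 0.13×5.57) / (1 + 0.071×21.3 + 0.13×84.6) = 1.014/13.51 = 0.07509 J/s.
C: E/h = 1.18/73.8 = 0.01599 J/s.
0.01599 < 0.07509, so adding C would lower the average — exclude it.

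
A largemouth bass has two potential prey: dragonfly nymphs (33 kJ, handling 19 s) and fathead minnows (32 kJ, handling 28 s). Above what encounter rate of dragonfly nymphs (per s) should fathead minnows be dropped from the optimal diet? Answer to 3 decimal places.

Drop fathead minnows once their profitability E₂/h₂ falls below the rate achievable on dragonfly nymphs alone: E₂/h₂ = λE₁/(1 + λh₁).
Solve for λ: λE₁h₂ = E₂(1 + λh₁) → λ(E₁h₂ − E₂h₁) = E₂ → λ = E₂/(E₁h₂ − E₂h₁).
λ = 32/(33×28 − 32×19) = 32/316 = 0.1013 per s.

0.101 per s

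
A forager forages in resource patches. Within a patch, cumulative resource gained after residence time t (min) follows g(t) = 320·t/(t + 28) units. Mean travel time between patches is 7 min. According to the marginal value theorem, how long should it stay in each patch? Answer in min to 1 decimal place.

14.0 min

By the marginal value theorem, leave when the instantaneous gain rate g'(t) equals the habitat-wide average g(t)/(T + t).
g'(t) = 320·28/(t + 28)². Setting 320·28/(t+28)² = 320t/[(t+28)(7+t)] gives 28(7+t) = t(t+28), so t² = 28×7 = 196.
t* = √196 = 14 min.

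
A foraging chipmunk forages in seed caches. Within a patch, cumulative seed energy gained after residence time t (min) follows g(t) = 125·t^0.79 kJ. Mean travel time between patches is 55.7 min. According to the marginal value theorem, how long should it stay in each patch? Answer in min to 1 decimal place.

209.5 min

By the marginal value theorem, leave when the instantaneous gain rate g'(t) equals the habitat-wide average g(t)/(T + t).
g'(t) = 0.79·125·t^-0.21. Setting 0.79·125·t^-0.21 = 125·t^0.79/(55.7+t) gives 0.79(55.7+t) = t, so 0.21·t = 0.79×55.7.
t* = 0.79×55.7/0.21 = 209.5 min.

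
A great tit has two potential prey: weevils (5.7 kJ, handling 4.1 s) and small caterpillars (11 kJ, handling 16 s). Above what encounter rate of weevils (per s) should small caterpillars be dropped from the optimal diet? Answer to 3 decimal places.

0.239 per s

Drop small caterpillars once their profitability E₂/h₂ falls below the rate achievable on weevils alone: E₂/h₂ = λE₁/(1 + λh₁).
Solve for λ: λE₁h₂ = E₂(1 + λh₁) → λ(E₁h₂ − E₂h₁) = E₂ → λ = E₂/(E₁h₂ − E₂h₁).
λ = 11/(5.7×16 − 11×4.1) = 11/46.1 = 0.2386 per s.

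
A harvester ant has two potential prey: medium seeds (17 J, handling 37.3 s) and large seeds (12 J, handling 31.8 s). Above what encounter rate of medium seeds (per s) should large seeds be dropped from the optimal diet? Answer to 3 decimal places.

At the threshold, the rate on medium seeds alone equals the profitability of large seeds: λ·17/(1 + λ·37.3) = 12/31.8 = 0.3774.
Rearranging, λ(17 − 0.3774×37.3) = 0.3774, so λ = 0.3774/2.925 = 0.129 per s.

0.129 per s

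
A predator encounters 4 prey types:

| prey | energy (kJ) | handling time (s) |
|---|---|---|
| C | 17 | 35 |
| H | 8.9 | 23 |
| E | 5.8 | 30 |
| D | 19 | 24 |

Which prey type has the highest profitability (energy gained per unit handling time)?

Profitability E/h (kJ/s): C = 17/35 = 0.486, H = 8.9/23 = 0.387, E = 5.8/30 = 0.193, D = 19/24 = 0.792.
Ranked: D > C > H > E.

D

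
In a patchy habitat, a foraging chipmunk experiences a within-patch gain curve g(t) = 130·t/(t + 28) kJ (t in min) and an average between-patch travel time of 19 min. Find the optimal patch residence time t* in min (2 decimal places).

23.07 min

Maximise g(t)/(T+t): set derivative to zero → g'(t)(T+t) = g(t).
g'(t) = 130·28/(t + 28)². Setting 130·28/(t+28)² = 130t/[(t+28)(19+t)] gives 28(19+t) = t(t+28), so t² = 28×19 = 532.
t* = √532 = 23.07 min.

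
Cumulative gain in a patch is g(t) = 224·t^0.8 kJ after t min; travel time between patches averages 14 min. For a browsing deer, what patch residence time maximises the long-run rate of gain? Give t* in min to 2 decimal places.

Optimal t* satisfies g'(t*) = g(t*)/(T + t*).
g'(t) = 0.8·224·t^-0.2. Setting 0.8·224·t^-0.2 = 224·t^0.8/(14+t) gives 0.8(14+t) = t, so 0.20·t = 0.8×14.
t* = 0.8×14/0.20 = 56 min.

56.00 min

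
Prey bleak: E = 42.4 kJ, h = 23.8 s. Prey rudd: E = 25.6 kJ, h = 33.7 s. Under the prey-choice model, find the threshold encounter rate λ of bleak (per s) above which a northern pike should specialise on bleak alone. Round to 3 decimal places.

At the threshold, the rate on bleak alone equals the profitability of rudd: λ·42.4/(1 + λ·23.8) = 25.6/33.7 = 0.7596.
Rearranging, λ(42.4 − 0.7596×23.8) = 0.7596, so λ = 0.7596/24.32 = 0.03123 per s.

0.031 per s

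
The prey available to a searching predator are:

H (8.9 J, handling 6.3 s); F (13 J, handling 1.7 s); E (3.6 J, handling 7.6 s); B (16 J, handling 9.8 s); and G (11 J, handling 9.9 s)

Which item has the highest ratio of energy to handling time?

F

In descending order of E/h:
F: 13/1.7 = 7.65 J/s
B: 16/9.8 = 1.63 J/s
H: 8.9/6.3 = 1.41 J/s
G: 11/9.9 = 1.11 J/s
E: 3.6/7.6 = 0.474 J/s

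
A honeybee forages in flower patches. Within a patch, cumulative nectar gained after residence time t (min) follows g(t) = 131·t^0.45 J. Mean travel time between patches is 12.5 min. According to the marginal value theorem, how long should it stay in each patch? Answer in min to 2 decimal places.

10.23 min

Maximise g(t)/(T+t): set derivative to zero → g'(t)(T+t) = g(t).
g'(t) = 0.45·131·t^-0.55. Setting 0.45·131·t^-0.55 = 131·t^0.45/(12.5+t) gives 0.45(12.5+t) = t, so 0.55·t = 0.45×12.5.
t* = 0.45×12.5/0.55 = 10.23 min.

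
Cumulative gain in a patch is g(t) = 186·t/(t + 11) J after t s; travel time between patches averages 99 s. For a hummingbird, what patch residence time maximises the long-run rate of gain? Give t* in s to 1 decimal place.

Optimal t* satisfies g'(t*) = g(t*)/(T + t*).
g'(t) = 186·11/(t + 11)². Setting 186·11/(t+11)² = 186t/[(t+11)(99+t)] gives 11(99+t) = t(t+11), so t² = 11×99 = 1089.
t* = √1089 = 33 s.

33.0 s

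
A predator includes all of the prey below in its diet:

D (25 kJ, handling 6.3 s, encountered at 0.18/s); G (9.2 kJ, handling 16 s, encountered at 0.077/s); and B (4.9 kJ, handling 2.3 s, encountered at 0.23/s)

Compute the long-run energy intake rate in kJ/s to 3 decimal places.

1.627 kJ/s

Energy encountered per unit search time: 0.18×25 + 0.077×9.2 + 0.23×4.9 = 6.335 kJ/s.
Handling time per unit search time: 0.18×6.3 + 0.077×16 + 0.23×2.3 = 2.895.
Rate = 6.335/(1 + 2.895) = 1.627 kJ/s.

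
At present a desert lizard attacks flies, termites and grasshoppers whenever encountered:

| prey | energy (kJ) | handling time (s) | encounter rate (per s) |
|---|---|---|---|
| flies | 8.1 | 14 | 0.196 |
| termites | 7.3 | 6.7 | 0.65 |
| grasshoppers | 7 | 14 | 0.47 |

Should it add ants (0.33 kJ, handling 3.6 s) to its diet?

No

Intake rate on the current diet: R = (0.196×8.1 + 0.65×7.3 + 0.47×7) / (1 + 0.196×14 + 0.65×6.7 + 0.47×14) = 9.623/14.68 = 0.6555 kJ/s.
Profitability of ants: 0.33/3.6 = 0.09167 kJ/s.
0.09167 < 0.6555, so adding ants would lower the average — exclude it.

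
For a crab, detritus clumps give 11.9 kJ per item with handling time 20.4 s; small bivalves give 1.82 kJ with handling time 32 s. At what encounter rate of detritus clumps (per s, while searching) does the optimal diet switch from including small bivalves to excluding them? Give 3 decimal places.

0.005 per s

Drop small bivalves once their profitability E₂/h₂ falls below the rate achievable on detritus clumps alone: E₂/h₂ = λE₁/(1 + λh₁).
Solve for λ: λE₁h₂ = E₂(1 + λh₁) → λ(E₁h₂ − E₂h₁) = E₂ → λ = E₂/(E₁h₂ − E₂h₁).
λ = 1.82/(11.9×32 − 1.82×20.4) = 1.82/343.7 = 0.005296 per s.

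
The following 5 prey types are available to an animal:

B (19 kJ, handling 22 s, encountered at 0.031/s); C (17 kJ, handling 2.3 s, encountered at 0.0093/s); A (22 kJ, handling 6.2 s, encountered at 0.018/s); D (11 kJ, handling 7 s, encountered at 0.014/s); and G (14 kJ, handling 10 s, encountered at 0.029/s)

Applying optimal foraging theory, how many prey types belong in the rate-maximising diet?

5

Profitabilities (E/h, kJ/s): C 7.39, A 3.55, D 1.57, G 1.4, B 0.864. Add prey in this order while the next type's profitability exceeds the intake rate on those already taken.
Rate on top 1: 0.1548. A: 3.55 > 0.1548 → include.
Rate on top 2: 0.4891. D: 1.57 > 0.4891 → include.
Rate on top 3: 0.5752. G: 1.4 > 0.5752 → include.
Rate on top 4: 0.7325. B: 0.864 > 0.7325 → include.
Optimal diet: C, A, D, G, B — 5 of 5 types.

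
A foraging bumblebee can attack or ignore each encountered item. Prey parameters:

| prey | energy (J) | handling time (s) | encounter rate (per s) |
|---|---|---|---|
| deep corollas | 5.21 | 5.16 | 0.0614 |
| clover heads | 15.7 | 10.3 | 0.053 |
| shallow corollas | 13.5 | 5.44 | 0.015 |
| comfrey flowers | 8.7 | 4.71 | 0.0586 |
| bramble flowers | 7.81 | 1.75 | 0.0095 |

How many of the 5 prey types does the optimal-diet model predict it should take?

5

E/h in descending order: bramble flowers 4.46, shallow corollas 2.48, comfrey flowers 1.85, clover heads 1.52, deep corollas 1.01 J/s. The optimal diet is the largest prefix of this list for which every included type satisfies E_i/h_i > R on the types above it.
Rate on top 1: 0.07298. shallow corollas: 2.48 > 0.07298 → include.
Rate on top 2: 0.2519. comfrey flowers: 1.85 > 0.2519 → include.
Rate on top 3: 0.5723. clover heads: 1.52 > 0.5723 → include.
Rate on top 4: 0.843. deep corollas: 1.01 > 0.843 → include.
Optimal diet: bramble flowers, shallow corollas, comfrey flowers, clover heads, deep corollas — 5 of 5 types.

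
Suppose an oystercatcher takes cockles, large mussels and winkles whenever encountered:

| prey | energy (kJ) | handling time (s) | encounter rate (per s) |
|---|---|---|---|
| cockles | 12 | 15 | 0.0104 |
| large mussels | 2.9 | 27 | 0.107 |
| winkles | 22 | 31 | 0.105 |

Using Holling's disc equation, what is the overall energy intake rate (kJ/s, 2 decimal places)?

0.38 kJ/s

R = Σλ_iE_i / (1 + Σλ_ih_i)
Numerator: 0.0104×12 + 0.107×2.9 + 0.105×22 = 2.745
Denominator: 1 + 0.0104×15 + 0.107×27 + 0.105×31 = 7.3
R = 2.745/7.3 = 0.376 kJ/s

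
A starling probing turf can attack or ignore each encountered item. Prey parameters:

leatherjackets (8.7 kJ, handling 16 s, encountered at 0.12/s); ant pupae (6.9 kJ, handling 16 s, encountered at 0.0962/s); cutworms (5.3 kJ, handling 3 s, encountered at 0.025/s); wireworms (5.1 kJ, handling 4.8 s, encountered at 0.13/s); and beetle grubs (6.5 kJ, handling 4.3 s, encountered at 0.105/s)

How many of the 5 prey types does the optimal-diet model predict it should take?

Profitabilities (E/h, kJ/s): cutworms 1.77, beetle grubs 1.51, wireworms 1.06, leatherjackets 0.544, ant pupae 0.431. Add prey in this order while the next type's profitability exceeds the intake rate on those already taken.
Rate on top 1: 0.1233. beetle grubs: 1.51 > 0.1233 → include.
Rate on top 2: 0.5339. wireworms: 1.06 > 0.5339 → include.
Rate on top 3: 0.6873. leatherjackets: 0.544 < 0.6873 → exclude; stop.
Optimal diet: cutworms, beetle grubs, wireworms — 3 of 5 types.

3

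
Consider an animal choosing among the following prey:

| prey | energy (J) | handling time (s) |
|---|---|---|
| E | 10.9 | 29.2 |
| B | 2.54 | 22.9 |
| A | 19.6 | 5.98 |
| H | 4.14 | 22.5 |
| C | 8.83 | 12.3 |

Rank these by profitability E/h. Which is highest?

Profitability E/h (J/s): E = 10.9/29.2 = 0.373, B = 2.54/22.9 = 0.111, A = 19.6/5.98 = 3.28, H = 4.14/22.5 = 0.184, C = 8.83/12.3 = 0.718.
Ranked: A > C > E > H > B.

A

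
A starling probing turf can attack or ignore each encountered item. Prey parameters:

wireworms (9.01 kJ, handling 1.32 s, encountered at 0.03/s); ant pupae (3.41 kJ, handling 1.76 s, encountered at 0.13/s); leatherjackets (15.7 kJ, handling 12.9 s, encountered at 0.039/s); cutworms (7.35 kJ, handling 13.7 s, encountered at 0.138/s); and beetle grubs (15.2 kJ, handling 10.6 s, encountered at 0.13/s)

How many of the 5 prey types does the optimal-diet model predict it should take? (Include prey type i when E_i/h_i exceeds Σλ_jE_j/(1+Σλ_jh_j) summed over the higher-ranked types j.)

Profitabilities (E/h, kJ/s): wireworms 6.83, ant pupae 1.94, beetle grubs 1.43, leatherjackets 1.22, cutworms 0.536. Add prey in this order while the next type's profitability exceeds the intake rate on those already taken.
Rate on top 1: 0.26. ant pupae: 1.94 > 0.26 → include.
Rate on top 2: 0.5626. beetle grubs: 1.43 > 0.5626 → include.
Rate on top 3: 1.016. leatherjackets: 1.22 > 1.016 → include.
Rate on top 4: 1.048. cutworms: 0.536 < 1.048 → exclude; stop.
Optimal diet: wireworms, ant pupae, beetle grubs, leatherjackets — 4 of 5 types.

4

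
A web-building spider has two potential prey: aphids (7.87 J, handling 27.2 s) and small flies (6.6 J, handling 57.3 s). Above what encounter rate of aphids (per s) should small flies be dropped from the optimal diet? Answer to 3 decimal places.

0.024 per s

Drop small flies once their profitability E₂/h₂ falls below the rate achievable on aphids alone: E₂/h₂ = λE₁/(1 + λh₁).
Solve for λ: λE₁h₂ = E₂(1 + λh₁) → λ(E₁h₂ − E₂h₁) = E₂ → λ = E₂/(E₁h₂ − E₂h₁).
λ = 6.6/(7.87×57.3 − 6.6×27.2) = 6.6/271.4 = 0.02432 per s.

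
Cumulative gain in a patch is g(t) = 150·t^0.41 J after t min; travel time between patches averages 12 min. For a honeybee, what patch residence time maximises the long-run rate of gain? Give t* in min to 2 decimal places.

8.34 min

Optimal t* satisfies g'(t*) = g(t*)/(T + t*).
g'(t) = 0.41·150·t^-0.59. Setting 0.41·150·t^-0.59 = 150·t^0.41/(12+t) gives 0.41(12+t) = t, so 0.59·t = 0.41×12.
t* = 0.41×12/0.59 = 8.339 min.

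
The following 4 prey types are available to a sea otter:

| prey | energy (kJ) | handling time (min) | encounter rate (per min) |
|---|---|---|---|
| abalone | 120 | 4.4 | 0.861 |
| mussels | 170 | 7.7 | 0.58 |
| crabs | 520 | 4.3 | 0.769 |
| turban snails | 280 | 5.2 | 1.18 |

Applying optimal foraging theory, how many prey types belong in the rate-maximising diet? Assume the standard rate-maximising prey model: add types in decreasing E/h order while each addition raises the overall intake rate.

Rank by E/h (kJ/min): crabs 121, turban snails 53.8, abalone 27.3, mussels 22.1. Include each in turn until the next type's E/h falls below the running intake rate.
Rate on top 1: 92.85. turban snails: 53.8 < 92.85 → exclude; stop.
Optimal diet: crabs — 1 of 4 types.

1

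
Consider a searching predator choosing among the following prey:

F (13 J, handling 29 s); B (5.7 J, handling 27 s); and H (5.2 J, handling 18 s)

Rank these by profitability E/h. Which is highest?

F

In descending order of E/h:
F: 13/29 = 0.448 J/s
H: 5.2/18 = 0.289 J/s
B: 5.7/27 = 0.211 J/s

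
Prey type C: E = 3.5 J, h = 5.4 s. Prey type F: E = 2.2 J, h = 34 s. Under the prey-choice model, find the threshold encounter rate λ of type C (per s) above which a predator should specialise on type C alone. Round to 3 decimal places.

Drop type F once their profitability E₂/h₂ falls below the rate achievable on type C alone: E₂/h₂ = λE₁/(1 + λh₁).
Solve for λ: λE₁h₂ = E₂(1 + λh₁) → λ(E₁h₂ − E₂h₁) = E₂ → λ = E₂/(E₁h₂ − E₂h₁).
λ = 2.2/(3.5×34 − 2.2×5.4) = 2.2/107.1 = 0.02054 per s.

0.021 per s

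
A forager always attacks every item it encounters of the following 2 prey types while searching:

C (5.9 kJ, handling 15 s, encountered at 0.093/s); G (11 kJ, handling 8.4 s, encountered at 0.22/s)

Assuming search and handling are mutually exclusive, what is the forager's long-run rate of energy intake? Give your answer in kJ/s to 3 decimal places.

0.700 kJ/s

R = (0.093×5.9 + 0.22×11) / (1 + 0.093×15 + 0.22×8.4) = 2.969/4.243 = 0.6997 kJ/s.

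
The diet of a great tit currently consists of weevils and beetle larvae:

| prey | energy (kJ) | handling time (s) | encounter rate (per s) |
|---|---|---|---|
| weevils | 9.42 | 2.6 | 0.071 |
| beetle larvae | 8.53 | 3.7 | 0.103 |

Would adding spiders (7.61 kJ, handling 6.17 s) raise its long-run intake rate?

Yes

Intake rate on the current diet: R = (0.071×9.42 + 0.103×8.53) / (1 + 0.071×2.6 + 0.103×3.7) = 1.547/1.566 = 0.9883 kJ/s.
Profitability of spiders: 7.61/6.17 = 1.233 kJ/s.
Since 1.233 > R, including spiders increases the long-run rate.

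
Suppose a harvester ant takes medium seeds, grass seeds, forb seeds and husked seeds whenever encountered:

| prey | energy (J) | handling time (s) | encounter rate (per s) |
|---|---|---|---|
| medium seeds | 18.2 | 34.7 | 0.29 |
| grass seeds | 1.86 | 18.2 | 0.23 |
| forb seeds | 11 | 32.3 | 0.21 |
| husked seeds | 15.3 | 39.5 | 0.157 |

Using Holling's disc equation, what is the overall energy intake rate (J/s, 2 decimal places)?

0.37 J/s

R = Σλ_iE_i / (1 + Σλ_ih_i)
Numerator: 0.29×18.2 + 0.23×1.86 + 0.21×11 + 0.157×15.3 = 10.42
Denominator: 1 + 0.29×34.7 + 0.23×18.2 + 0.21×32.3 + 0.157×39.5 = 28.23
R = 10.42/28.23 = 0.369 J/s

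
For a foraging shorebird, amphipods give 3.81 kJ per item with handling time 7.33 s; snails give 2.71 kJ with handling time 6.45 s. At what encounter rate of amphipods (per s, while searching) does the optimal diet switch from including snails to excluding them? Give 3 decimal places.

Drop snails once their profitability E₂/h₂ falls below the rate achievable on amphipods alone: E₂/h₂ = λE₁/(1 + λh₁).
Solve for λ: λE₁h₂ = E₂(1 + λh₁) → λ(E₁h₂ − E₂h₁) = E₂ → λ = E₂/(E₁h₂ − E₂h₁).
λ = 2.71/(3.81×6.45 − 2.71×7.33) = 2.71/4.71 = 0.5753 per s.

0.575 per s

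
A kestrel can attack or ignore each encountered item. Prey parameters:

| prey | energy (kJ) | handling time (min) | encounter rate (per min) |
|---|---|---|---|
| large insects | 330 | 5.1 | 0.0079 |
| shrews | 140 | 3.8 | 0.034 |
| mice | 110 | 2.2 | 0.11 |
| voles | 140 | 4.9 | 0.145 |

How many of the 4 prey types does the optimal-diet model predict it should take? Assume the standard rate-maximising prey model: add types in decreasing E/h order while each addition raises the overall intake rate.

4

Rank by E/h (kJ/min): large insects 64.7, mice 50, shrews 36.8, voles 28.6. Include each in turn until the next type's E/h falls below the running intake rate.
Rate on top 1: 2.506. mice: 50 > 2.506 → include.
Rate on top 2: 11.47. shrews: 36.8 > 11.47 → include.
Rate on top 3: 13.79. voles: 28.6 > 13.79 → include.
Optimal diet: large insects, mice, shrews, voles — 4 of 4 types.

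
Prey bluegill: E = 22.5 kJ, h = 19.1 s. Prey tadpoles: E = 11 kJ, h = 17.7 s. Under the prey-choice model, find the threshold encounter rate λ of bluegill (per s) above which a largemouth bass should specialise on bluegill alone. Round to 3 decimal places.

0.058 per s

At the threshold, the rate on bluegill alone equals the profitability of tadpoles: λ·22.5/(1 + λ·19.1) = 11/17.7 = 0.6215.
Rearranging, λ(22.5 − 0.6215×19.1) = 0.6215, so λ = 0.6215/10.63 = 0.05846 per s.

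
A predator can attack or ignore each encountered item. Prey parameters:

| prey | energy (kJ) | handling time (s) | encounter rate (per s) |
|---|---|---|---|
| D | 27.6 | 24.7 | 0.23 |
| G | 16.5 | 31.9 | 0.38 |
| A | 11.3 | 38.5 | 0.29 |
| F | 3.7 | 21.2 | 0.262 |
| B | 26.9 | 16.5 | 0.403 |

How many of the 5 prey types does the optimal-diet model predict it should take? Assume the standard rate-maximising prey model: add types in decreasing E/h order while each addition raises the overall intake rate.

1

Profitabilities (E/h, kJ/s): B 1.63, D 1.12, G 0.517, A 0.294, F 0.175. Add prey in this order while the next type's profitability exceeds the intake rate on those already taken.
Rate on top 1: 1.417. D: 1.12 < 1.417 → exclude; stop.
Optimal diet: B — 1 of 5 types.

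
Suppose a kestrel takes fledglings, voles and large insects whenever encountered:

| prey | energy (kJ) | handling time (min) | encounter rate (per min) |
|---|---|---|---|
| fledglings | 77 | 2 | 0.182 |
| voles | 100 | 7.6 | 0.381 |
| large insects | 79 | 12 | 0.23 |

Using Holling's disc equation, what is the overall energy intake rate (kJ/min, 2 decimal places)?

R = (0.182×77 + 0.381×100 + 0.23×79) / (1 + 0.182×2 + 0.381×7.6 + 0.23×12) = 70.28/7.02 = 10.01 kJ/min.

10.01 kJ/min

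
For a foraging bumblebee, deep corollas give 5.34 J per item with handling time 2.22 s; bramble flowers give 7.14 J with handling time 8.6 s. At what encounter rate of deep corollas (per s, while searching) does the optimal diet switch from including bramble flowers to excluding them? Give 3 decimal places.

0.237 per s

At the threshold, the rate on deep corollas alone equals the profitability of bramble flowers: λ·5.34/(1 + λ·2.22) = 7.14/8.6 = 0.8302.
Rearranging, λ(5.34 − 0.8302×2.22) = 0.8302, so λ = 0.8302/3.497 = 0.2374 per s.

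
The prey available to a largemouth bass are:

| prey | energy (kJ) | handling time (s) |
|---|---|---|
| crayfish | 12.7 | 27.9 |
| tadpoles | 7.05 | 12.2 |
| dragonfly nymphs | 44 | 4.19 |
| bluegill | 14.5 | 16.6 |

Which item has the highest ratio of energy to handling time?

dragonfly nymphs

Profitability E/h (kJ/s): crayfish = 12.7/27.9 = 0.455, tadpoles = 7.05/12.2 = 0.578, dragonfly nymphs = 44/4.19 = 10.5, bluegill = 14.5/16.6 = 0.873.
Ranked: dragonfly nymphs > bluegill > tadpoles > crayfish.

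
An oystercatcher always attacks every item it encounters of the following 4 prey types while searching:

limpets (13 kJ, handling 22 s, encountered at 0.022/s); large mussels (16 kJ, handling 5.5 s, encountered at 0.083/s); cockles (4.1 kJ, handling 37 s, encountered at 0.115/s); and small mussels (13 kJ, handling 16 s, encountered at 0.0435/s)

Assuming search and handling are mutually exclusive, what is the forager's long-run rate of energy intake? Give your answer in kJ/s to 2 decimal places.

Energy encountered per unit search time: 0.022×13 + 0.083×16 + 0.115×4.1 + 0.0435×13 = 2.651 kJ/s.
Handling time per unit search time: 0.022×22 + 0.083×5.5 + 0.115×37 + 0.0435×16 = 5.891.
Rate = 2.651/(1 + 5.891) = 0.3847 kJ/s.

0.38 kJ/s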